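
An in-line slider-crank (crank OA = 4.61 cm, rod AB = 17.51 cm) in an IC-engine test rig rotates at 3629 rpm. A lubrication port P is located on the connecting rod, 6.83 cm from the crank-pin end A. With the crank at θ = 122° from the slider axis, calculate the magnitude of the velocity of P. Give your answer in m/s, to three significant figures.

15.1

ω = 380 rad/s.  Crank-pin speed |V_A| = rω = 17.519 m/s, perpendicular to OA.
Rod angle: sinφ = −(r/L) sinθ ⇒ φ = -12.901°; ω_rod = −rω cosθ/√(L²−r²sin²θ) = +54.393 rad/s.
V_P = V_A + ω_rod × AP, with AP = 0.0683 m along the rod.
Components: V_Px = −rω sinθ − a·ω_rod·sinφ = -14.028 m/s;  V_Py = rω cosθ + a·ω_rod·cosφ = -5.6625 m/s.
|V_P| = √(V_Px² + V_Py²) = 15.128 m/s.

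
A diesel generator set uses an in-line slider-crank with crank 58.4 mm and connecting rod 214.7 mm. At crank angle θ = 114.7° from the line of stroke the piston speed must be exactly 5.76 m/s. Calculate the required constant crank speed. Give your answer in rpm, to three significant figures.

1170

For an in-line slider-crank, |v_piston| = rω|sinθ|·[1 + r cosθ/√(L² − r² sin²θ)].
With r = 0.0584 m, L = 0.2147 m, θ = 114.7°: the bracketed kinematic factor |dx/dθ| = 0.046833 m.
ω = v/|dx/dθ| = 5.76/0.046833 = 122.99 rad/s.
N = 60ω/(2π) = 1174.5 rpm.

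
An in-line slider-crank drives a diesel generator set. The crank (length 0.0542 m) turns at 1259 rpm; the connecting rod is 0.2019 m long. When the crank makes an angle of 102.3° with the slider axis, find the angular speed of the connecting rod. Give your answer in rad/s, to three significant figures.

ω = 131.8 rad/s (converted from 1259 rpm).
The rod makes angle φ with the slider axis where L sinφ = r sinθ; differentiating, L cosφ·φ̇ = r ω cosθ.
L cosφ = √(L² − r² sin²θ) = 0.19483 m.
|ω_rod| = r ω |cosθ| / √(L² − r² sin²θ) = 0.0542·131.8·0.21303/0.19483 = 7.8133 rad/s.

7.81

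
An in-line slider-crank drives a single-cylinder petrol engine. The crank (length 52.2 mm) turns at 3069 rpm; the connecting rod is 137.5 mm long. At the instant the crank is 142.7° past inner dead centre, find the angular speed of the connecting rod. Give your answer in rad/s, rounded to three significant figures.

99.7

ω = 321.4 rad/s (converted from 3069 rpm).
The rod makes angle φ with the slider axis where L sinφ = r sinθ; differentiating, L cosφ·φ̇ = r ω cosθ.
L cosφ = √(L² − r² sin²θ) = 0.13381 m.
|ω_rod| = r ω |cosθ| / √(L² − r² sin²θ) = 0.0522·321.4·0.79547/0.13381 = 99.73 rad/s.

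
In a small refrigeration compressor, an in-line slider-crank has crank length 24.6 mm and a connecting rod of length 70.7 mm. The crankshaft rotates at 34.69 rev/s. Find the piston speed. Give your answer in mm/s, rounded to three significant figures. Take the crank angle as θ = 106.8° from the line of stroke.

ω = 2π·34.7 = 218 rad/s
For an in-line slider-crank, x = r cosθ + √(L² − r² sin²θ), so v = −rω sinθ·[1 + r cosθ/√(L² − r² sin²θ)].
With r = 0.0246 m, L = 0.0707 m, θ = 106.8°: √(L² − r² sin²θ) = 0.066662 m.
v = −0.0246·218·0.95732·[1 + 0.0246·-0.28903/0.066662] = -4.5856 m/s.
|v| = 4.5856 m/s = 4585.6 mm/s.

4590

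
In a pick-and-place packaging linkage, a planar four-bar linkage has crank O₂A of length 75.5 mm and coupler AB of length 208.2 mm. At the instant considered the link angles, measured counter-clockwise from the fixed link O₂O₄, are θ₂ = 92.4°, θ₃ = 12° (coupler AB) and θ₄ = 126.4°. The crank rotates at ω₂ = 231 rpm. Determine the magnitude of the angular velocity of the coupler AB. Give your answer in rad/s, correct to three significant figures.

5.39

ω₂ = 24.19 rad/s (from 231 rpm).
Differentiating the loop-closure r₂e^{iθ₂}+r₃e^{iθ₃}=r₁+r₄e^{iθ₄} gives r₂ω₂e^{iθ₂}+r₃ω₃e^{iθ₃}=r₄ω₄e^{iθ₄}.
Eliminating the other unknown: ω₃ = r₂ω₂ sin(θ₄−θ₂) / [r₃ sin(θ₃−θ₄)].
Numerator sine = +0.55919; denominator sine = -0.91068.
Result = 0.0755·24.19·(+0.55919) / (0.2082·(-0.91068)) = -5.3864 rad/s; magnitude 5.3864 rad/s.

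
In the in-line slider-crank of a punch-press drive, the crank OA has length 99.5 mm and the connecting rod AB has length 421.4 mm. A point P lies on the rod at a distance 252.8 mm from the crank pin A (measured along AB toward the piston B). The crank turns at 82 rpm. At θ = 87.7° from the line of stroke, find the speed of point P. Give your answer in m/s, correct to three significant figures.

ω = 8.587 rad/s.  Crank-pin speed |V_A| = rω = 0.85441 m/s, perpendicular to OA.
Rod angle: sinφ = −(r/L) sinθ ⇒ φ = -13.646°; ω_rod = −rω cosθ/√(L²−r²sin²θ) = -0.083733 rad/s.
V_P = V_A + ω_rod × AP, with AP = 0.2528 m along the rod.
Components: V_Px = −rω sinθ − a·ω_rod·sinφ = -0.85871 m/s;  V_Py = rω cosθ + a·ω_rod·cosφ = +0.013719 m/s.
|V_P| = √(V_Px² + V_Py²) = 0.85882 m/s.

0.859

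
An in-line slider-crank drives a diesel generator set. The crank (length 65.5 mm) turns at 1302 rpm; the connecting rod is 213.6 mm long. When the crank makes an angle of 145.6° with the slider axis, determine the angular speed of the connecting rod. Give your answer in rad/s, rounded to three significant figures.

35.0

ω = 136.3 rad/s (converted from 1302 rpm).
The rod makes angle φ with the slider axis where L sinφ = r sinθ; differentiating, L cosφ·φ̇ = r ω cosθ.
L cosφ = √(L² − r² sin²θ) = 0.21037 m.
|ω_rod| = r ω |cosθ| / √(L² − r² sin²θ) = 0.0655·136.3·0.82511/0.21037 = 35.028 rad/s.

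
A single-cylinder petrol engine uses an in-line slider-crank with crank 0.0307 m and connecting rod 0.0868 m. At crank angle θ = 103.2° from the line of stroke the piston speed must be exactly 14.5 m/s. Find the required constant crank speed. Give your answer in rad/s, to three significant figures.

531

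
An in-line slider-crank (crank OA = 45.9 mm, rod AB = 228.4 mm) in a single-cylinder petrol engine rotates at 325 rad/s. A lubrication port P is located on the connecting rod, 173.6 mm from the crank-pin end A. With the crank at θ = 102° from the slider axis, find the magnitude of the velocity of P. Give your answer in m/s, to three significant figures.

14.1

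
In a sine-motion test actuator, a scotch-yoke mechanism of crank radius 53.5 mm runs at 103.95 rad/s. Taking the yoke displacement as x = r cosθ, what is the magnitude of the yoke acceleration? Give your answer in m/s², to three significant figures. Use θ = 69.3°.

204

ω = 104 rad/s
x = r cosθ ⇒ ẍ = −rω² cosθ (ω constant).
|a| = rω²|cosθ| = 0.0535·(104)²·|cos 69.3°| = 204.34 m/s².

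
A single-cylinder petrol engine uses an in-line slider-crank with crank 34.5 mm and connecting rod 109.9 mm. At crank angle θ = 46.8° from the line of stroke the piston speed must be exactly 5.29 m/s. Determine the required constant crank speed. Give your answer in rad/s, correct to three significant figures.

For an in-line slider-crank, |v_piston| = rω|sinθ|·[1 + r cosθ/√(L² − r² sin²θ)].
With r = 0.0345 m, L = 0.1099 m, θ = 46.8°: the bracketed kinematic factor |dx/dθ| = 0.030701 m.
ω = v/|dx/dθ| = 5.29/0.030701 = 172.31 rad/s.

172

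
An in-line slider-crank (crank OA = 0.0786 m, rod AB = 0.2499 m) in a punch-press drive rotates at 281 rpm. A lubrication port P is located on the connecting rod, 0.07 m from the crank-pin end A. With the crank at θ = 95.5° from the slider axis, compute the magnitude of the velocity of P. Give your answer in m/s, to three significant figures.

ω = 29.43 rad/s.  Crank-pin speed |V_A| = rω = 2.3129 m/s, perpendicular to OA.
Rod angle: sinφ = −(r/L) sinθ ⇒ φ = -18.245°; ω_rod = −rω cosθ/√(L²−r²sin²θ) = +0.93404 rad/s.
V_P = V_A + ω_rod × AP, with AP = 0.07 m along the rod.
Components: V_Px = −rω sinθ − a·ω_rod·sinφ = -2.2818 m/s;  V_Py = rω cosθ + a·ω_rod·cosφ = -0.15959 m/s.
|V_P| = √(V_Px² + V_Py²) = 2.2874 m/s.

2.29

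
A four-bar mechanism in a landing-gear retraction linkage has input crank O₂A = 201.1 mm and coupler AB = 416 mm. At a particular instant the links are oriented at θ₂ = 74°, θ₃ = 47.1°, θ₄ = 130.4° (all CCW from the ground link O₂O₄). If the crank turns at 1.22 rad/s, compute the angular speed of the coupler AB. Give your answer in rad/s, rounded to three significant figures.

0.495

ω₂ = 1.22 rad/s
Differentiating the loop-closure r₂e^{iθ₂}+r₃e^{iθ₃}=r₁+r₄e^{iθ₄} gives r₂ω₂e^{iθ₂}+r₃ω₃e^{iθ₃}=r₄ω₄e^{iθ₄}.
Eliminating the other unknown: ω₃ = r₂ω₂ sin(θ₄−θ₂) / [r₃ sin(θ₃−θ₄)].
Numerator sine = +0.83292; denominator sine = -0.99317.
Result = 0.2011·1.22·(+0.83292) / (0.416·(-0.99317)) = -0.49461 rad/s; magnitude 0.49461 rad/s.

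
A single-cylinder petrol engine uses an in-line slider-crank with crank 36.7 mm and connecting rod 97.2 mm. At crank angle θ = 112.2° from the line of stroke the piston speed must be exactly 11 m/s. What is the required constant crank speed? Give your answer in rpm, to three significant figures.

3650

For an in-line slider-crank, |v_piston| = rω|sinθ|·[1 + r cosθ/√(L² − r² sin²θ)].
With r = 0.0367 m, L = 0.0972 m, θ = 112.2°: the bracketed kinematic factor |dx/dθ| = 0.028805 m.
ω = v/|dx/dθ| = 11/0.028805 = 381.87 rad/s.
N = 60ω/(2π) = 3646.6 rpm.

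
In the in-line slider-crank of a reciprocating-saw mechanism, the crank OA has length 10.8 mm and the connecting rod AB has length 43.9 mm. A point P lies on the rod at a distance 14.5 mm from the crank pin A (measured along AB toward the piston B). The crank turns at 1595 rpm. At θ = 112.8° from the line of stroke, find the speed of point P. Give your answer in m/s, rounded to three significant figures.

ω = 167 rad/s.  Crank-pin speed |V_A| = rω = 1.8039 m/s, perpendicular to OA.
Rod angle: sinφ = −(r/L) sinθ ⇒ φ = -13.108°; ω_rod = −rω cosθ/√(L²−r²sin²θ) = +16.349 rad/s.
V_P = V_A + ω_rod × AP, with AP = 0.0145 m along the rod.
Components: V_Px = −rω sinθ − a·ω_rod·sinφ = -1.6092 m/s;  V_Py = rω cosθ + a·ω_rod·cosφ = -0.46815 m/s.
|V_P| = √(V_Px² + V_Py²) = 1.6759 m/s.

1.68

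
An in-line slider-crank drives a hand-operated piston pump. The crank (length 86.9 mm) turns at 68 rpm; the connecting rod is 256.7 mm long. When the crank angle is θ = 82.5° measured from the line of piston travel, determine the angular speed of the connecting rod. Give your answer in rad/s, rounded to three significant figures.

ω = 7.121 rad/s (converted from 68 rpm).
The rod makes angle φ with the slider axis where L sinφ = r sinθ; differentiating, L cosφ·φ̇ = r ω cosθ.
L cosφ = √(L² − r² sin²θ) = 0.24181 m.
|ω_rod| = r ω |cosθ| / √(L² − r² sin²θ) = 0.0869·7.121·0.13053/0.24181 = 0.33403 rad/s.

0.334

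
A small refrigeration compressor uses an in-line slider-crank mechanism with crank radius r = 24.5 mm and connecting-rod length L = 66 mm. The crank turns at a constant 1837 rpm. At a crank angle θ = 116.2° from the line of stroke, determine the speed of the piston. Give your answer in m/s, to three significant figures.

3.49

ω = 2π·1837/60 = 192.4 rad/s
For an in-line slider-crank, x = r cosθ + √(L² − r² sin²θ), so v = −rω sinθ·[1 + r cosθ/√(L² − r² sin²θ)].
With r = 0.0245 m, L = 0.066 m, θ = 116.2°: √(L² − r² sin²θ) = 0.062231 m.
v = −0.0245·192.4·0.89726·[1 + 0.0245·-0.44151/0.062231] = -3.4938 m/s.
|v| = 3.4938 m/s.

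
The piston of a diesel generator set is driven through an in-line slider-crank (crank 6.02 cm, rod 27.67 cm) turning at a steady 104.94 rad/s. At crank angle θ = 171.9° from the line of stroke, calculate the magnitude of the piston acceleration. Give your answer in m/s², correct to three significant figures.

518

ω = 104.9 rad/s
x(θ) = r cosθ + √(L² − r² sin²θ); with ω constant, a = ω²·d²x/dθ².
d²x/dθ² = −r cosθ − r²(cos2θ)/√u − r⁴ sin²2θ/(4u^{3/2}),  u = L² − r² sin²θ = 0.0764909 m².
Substituting r = 0.0602 m, L = 0.2767 m, θ = 171.9°: d²x/dθ² = +0.047004 m.
a = ω²·d²x/dθ² = (104.9)²·(+0.047004) = +517.63 m/s²;  |a| = 517.63 m/s².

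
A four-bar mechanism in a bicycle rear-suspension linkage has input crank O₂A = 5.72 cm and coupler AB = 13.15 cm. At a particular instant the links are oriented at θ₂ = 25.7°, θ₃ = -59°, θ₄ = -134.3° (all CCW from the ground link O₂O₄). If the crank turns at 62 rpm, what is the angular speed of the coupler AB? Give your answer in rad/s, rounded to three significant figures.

0.999

ω₂ = 6.493 rad/s (from 62 rpm).
Differentiating the loop-closure r₂e^{iθ₂}+r₃e^{iθ₃}=r₁+r₄e^{iθ₄} gives r₂ω₂e^{iθ₂}+r₃ω₃e^{iθ₃}=r₄ω₄e^{iθ₄}.
Eliminating the other unknown: ω₃ = r₂ω₂ sin(θ₄−θ₂) / [r₃ sin(θ₃−θ₄)].
Numerator sine = -0.34202; denominator sine = +0.96727.
Result = 0.0572·6.493·(-0.34202) / (0.1315·(+0.96727)) = -0.99861 rad/s; magnitude 0.99861 rad/s.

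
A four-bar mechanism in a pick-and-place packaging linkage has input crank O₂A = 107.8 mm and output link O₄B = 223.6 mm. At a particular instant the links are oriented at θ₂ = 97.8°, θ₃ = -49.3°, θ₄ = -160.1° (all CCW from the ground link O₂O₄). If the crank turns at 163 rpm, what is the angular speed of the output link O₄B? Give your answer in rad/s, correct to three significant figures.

4.78

ω₂ = 17.07 rad/s (from 163 rpm).
Differentiating the loop-closure r₂e^{iθ₂}+r₃e^{iθ₃}=r₁+r₄e^{iθ₄} gives r₂ω₂e^{iθ₂}+r₃ω₃e^{iθ₃}=r₄ω₄e^{iθ₄}.
Eliminating the other unknown: ω₄ = r₂ω₂ sin(θ₂−θ₃) / [r₄ sin(θ₄−θ₃)].
Numerator sine = +0.54317; denominator sine = -0.93483.
Result = 0.1078·17.07·(+0.54317) / (0.2236·(-0.93483)) = -4.7816 rad/s; magnitude 4.7816 rad/s.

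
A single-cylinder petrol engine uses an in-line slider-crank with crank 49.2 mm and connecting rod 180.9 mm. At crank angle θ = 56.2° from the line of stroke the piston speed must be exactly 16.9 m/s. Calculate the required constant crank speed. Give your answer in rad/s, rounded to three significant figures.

For an in-line slider-crank, |v_piston| = rω|sinθ|·[1 + r cosθ/√(L² − r² sin²θ)].
With r = 0.0492 m, L = 0.1809 m, θ = 56.2°: the bracketed kinematic factor |dx/dθ| = 0.047234 m.
ω = v/|dx/dθ| = 16.9/0.047234 = 357.79 rad/s.

358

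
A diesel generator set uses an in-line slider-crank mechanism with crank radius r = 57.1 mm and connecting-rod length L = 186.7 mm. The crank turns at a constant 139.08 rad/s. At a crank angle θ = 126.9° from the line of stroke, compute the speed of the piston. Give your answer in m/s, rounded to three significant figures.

5.15

ω = 139.1 rad/s
For an in-line slider-crank, x = r cosθ + √(L² − r² sin²θ), so v = −rω sinθ·[1 + r cosθ/√(L² − r² sin²θ)].
With r = 0.0571 m, L = 0.1867 m, θ = 126.9°: √(L² − r² sin²θ) = 0.18103 m.
v = −0.0571·139.1·0.79968·[1 + 0.0571·-0.60042/0.18103] = -5.148 m/s.
|v| = 5.148 m/s.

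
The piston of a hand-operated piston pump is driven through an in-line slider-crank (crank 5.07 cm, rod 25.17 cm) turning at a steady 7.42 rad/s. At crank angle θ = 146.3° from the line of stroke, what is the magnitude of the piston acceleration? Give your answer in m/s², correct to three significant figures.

2.10

ω = 7.42 rad/s
x(θ) = r cosθ + √(L² − r² sin²θ); with ω constant, a = ω²·d²x/dθ².
d²x/dθ² = −r cosθ − r²(cos2θ)/√u − r⁴ sin²2θ/(4u^{3/2}),  u = L² − r² sin²θ = 0.0625616 m².
Substituting r = 0.0507 m, L = 0.2517 m, θ = 146.3°: d²x/dθ² = +0.038141 m.
a = ω²·d²x/dθ² = (7.42)²·(+0.038141) = +2.0999 m/s²;  |a| = 2.0999 m/s².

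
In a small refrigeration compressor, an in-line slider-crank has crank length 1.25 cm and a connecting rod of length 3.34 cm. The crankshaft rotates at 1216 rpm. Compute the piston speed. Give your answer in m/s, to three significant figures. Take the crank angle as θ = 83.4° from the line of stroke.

ω = 2π·1216/60 = 127.3 rad/s
For an in-line slider-crank, x = r cosθ + √(L² − r² sin²θ), so v = −rω sinθ·[1 + r cosθ/√(L² − r² sin²θ)].
With r = 0.0125 m, L = 0.0334 m, θ = 83.4°: √(L² − r² sin²θ) = 0.031006 m.
v = −0.0125·127.3·0.99337·[1 + 0.0125·0.11494/0.031006] = -1.6545 m/s.
|v| = 1.6545 m/s.

1.65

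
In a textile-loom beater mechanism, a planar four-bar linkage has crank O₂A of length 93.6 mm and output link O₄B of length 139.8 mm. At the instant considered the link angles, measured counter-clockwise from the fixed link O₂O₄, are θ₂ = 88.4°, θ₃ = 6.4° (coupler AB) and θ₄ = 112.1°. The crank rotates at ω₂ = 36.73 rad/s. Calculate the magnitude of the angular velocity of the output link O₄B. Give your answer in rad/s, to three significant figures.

25.3

ω₂ = 36.73 rad/s
Differentiating the loop-closure r₂e^{iθ₂}+r₃e^{iθ₃}=r₁+r₄e^{iθ₄} gives r₂ω₂e^{iθ₂}+r₃ω₃e^{iθ₃}=r₄ω₄e^{iθ₄}.
Eliminating the other unknown: ω₄ = r₂ω₂ sin(θ₂−θ₃) / [r₄ sin(θ₄−θ₃)].
Numerator sine = +0.99027; denominator sine = +0.96269.
Result = 0.0936·36.73·(+0.99027) / (0.1398·(+0.96269)) = +25.296 rad/s; magnitude 25.296 rad/s.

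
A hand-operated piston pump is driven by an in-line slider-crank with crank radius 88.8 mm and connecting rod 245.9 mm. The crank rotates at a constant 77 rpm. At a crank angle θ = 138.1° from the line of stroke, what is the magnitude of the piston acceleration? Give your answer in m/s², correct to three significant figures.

ω = 2π·77/60 = 8.063 rad/s
x(θ) = r cosθ + √(L² − r² sin²θ); with ω constant, a = ω²·d²x/dθ².
d²x/dθ² = −r cosθ − r²(cos2θ)/√u − r⁴ sin²2θ/(4u^{3/2}),  u = L² − r² sin²θ = 0.0569499 m².
Substituting r = 0.0888 m, L = 0.2459 m, θ = 138.1°: d²x/dθ² = +0.061396 m.
a = ω²·d²x/dθ² = (8.063)²·(+0.061396) = +3.9919 m/s²;  |a| = 3.9919 m/s².

3.99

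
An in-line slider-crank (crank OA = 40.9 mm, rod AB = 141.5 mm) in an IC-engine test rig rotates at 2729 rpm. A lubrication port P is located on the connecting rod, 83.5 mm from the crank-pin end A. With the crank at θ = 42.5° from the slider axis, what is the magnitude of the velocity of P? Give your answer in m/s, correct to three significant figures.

ω = 285.8 rad/s.  Crank-pin speed |V_A| = rω = 11.688 m/s, perpendicular to OA.
Rod angle: sinφ = −(r/L) sinθ ⇒ φ = -11.261°; ω_rod = −rω cosθ/√(L²−r²sin²θ) = -62.097 rad/s.
V_P = V_A + ω_rod × AP, with AP = 0.0835 m along the rod.
Components: V_Px = −rω sinθ − a·ω_rod·sinφ = -8.9091 m/s;  V_Py = rω cosθ + a·ω_rod·cosφ = +3.5323 m/s.
|V_P| = √(V_Px² + V_Py²) = 9.5838 m/s.

9.58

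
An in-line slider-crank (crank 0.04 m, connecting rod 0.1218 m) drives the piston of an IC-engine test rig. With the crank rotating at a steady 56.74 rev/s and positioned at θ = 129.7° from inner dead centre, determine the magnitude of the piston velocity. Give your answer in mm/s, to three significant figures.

ω = 2π·56.7 = 356.5 rad/s
For an in-line slider-crank, x = r cosθ + √(L² − r² sin²θ), so v = −rω sinθ·[1 + r cosθ/√(L² − r² sin²θ)].
With r = 0.04 m, L = 0.1218 m, θ = 129.7°: √(L² − r² sin²θ) = 0.11785 m.
v = −0.04·356.5·0.76940·[1 + 0.04·-0.63877/0.11785] = -8.5931 m/s.
|v| = 8.5931 m/s = 8593.1 mm/s.

8590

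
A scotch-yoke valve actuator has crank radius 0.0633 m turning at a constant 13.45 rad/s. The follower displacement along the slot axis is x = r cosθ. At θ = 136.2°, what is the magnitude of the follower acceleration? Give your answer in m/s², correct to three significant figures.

8.26

ω = 13.45 rad/s
x = r cosθ ⇒ ẍ = −rω² cosθ (ω constant).
|a| = rω²|cosθ| = 0.0633·(13.45)²·|cos 136.2°| = 8.265 m/s².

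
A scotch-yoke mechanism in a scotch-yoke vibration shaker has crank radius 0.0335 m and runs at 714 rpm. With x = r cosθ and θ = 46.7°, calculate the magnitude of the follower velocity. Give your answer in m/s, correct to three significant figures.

1.82

ω = 74.77 rad/s (from 714 rpm).
x = r cosθ ⇒ ẋ = −rω sinθ.
|v| = rω|sinθ| = 0.0335·74.77·|sin 46.7°| = 1.8229 m/s.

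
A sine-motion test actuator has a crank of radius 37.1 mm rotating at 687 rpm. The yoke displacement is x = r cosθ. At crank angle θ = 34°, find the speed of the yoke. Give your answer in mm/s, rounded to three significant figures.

1490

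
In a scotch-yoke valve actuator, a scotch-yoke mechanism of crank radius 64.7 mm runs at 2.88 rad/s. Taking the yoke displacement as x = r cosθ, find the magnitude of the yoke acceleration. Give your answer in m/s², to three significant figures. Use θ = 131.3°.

0.354

ω = 2.88 rad/s
x = r cosθ ⇒ ẍ = −rω² cosθ (ω constant).
|a| = rω²|cosθ| = 0.0647·(2.88)²·|cos 131.3°| = 0.35419 m/s².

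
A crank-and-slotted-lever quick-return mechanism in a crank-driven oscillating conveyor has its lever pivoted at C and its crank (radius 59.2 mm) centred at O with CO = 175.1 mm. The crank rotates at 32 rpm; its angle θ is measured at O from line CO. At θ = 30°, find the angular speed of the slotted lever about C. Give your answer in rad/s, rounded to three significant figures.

ω = 3.351 rad/s (from 32 rpm).
Crank pin A relative to C: A = (d + r cosθ, r sinθ); lever angle φ = atan2(r sinθ, d + r cosθ).
Differentiating tanφ: φ̇ = rω(d cosθ + r)/(d² + r² + 2dr cosθ).
d² + r² + 2dr cosθ = |CA|² = 0.052119 m²;  d cosθ + r = +0.21084 m.
|ω_lever| = |0.0592·3.351·+0.21084| / 0.052119 = 0.80253 rad/s.

0.803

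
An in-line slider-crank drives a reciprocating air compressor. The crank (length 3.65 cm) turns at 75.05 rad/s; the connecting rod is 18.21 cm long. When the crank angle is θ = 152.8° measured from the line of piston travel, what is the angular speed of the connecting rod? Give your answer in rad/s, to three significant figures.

13.4

ω = 75.05 rad/s
The rod makes angle φ with the slider axis where L sinφ = r sinθ; differentiating, L cosφ·φ̇ = r ω cosθ.
L cosφ = √(L² − r² sin²θ) = 0.18133 m.
|ω_rod| = r ω |cosθ| / √(L² − r² sin²θ) = 0.0365·75.05·0.88942/0.18133 = 13.436 rad/s.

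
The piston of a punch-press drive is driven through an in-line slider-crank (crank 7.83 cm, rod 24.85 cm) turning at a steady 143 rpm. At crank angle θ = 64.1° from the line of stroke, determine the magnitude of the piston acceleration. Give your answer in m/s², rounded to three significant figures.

ω = 2π·143/60 = 14.97 rad/s
x(θ) = r cosθ + √(L² − r² sin²θ); with ω constant, a = ω²·d²x/dθ².
d²x/dθ² = −r cosθ − r²(cos2θ)/√u − r⁴ sin²2θ/(4u^{3/2}),  u = L² − r² sin²θ = 0.0567911 m².
Substituting r = 0.0783 m, L = 0.2485 m, θ = 64.1°: d²x/dθ² = -0.018721 m.
a = ω²·d²x/dθ² = (14.97)²·(-0.018721) = -4.1981 m/s²;  |a| = 4.1981 m/s².

4.20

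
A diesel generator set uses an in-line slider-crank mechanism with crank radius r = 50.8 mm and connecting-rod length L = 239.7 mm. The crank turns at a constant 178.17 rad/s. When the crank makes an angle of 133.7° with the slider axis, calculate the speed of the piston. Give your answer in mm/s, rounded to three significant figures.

ω = 178.2 rad/s
For an in-line slider-crank, x = r cosθ + √(L² − r² sin²θ), so v = −rω sinθ·[1 + r cosθ/√(L² − r² sin²θ)].
With r = 0.0508 m, L = 0.2397 m, θ = 133.7°: √(L² − r² sin²θ) = 0.23687 m.
v = −0.0508·178.2·0.72297·[1 + 0.0508·-0.69088/0.23687] = -5.574 m/s.
|v| = 5.574 m/s = 5574 mm/s.

5570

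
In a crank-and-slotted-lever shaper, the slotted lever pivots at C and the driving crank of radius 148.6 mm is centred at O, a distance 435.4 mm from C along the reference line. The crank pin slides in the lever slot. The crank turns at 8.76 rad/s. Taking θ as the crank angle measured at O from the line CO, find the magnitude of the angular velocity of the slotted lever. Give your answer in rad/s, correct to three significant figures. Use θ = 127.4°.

1.13

ω = 8.76 rad/s
Crank pin A relative to C: A = (d + r cosθ, r sinθ); lever angle φ = atan2(r sinθ, d + r cosθ).
Differentiating tanφ: φ̇ = rω(d cosθ + r)/(d² + r² + 2dr cosθ).
d² + r² + 2dr cosθ = |CA|² = 0.13306 m²;  d cosθ + r = -0.11585 m.
|ω_lever| = |0.1486·8.76·-0.11585| / 0.13306 = 1.1334 rad/s.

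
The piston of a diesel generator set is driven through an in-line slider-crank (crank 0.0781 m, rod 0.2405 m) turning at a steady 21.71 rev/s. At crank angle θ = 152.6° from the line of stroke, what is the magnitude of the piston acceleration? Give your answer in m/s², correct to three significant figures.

ω = 2π·21.7 = 136.4 rad/s
x(θ) = r cosθ + √(L² − r² sin²θ); with ω constant, a = ω²·d²x/dθ².
d²x/dθ² = −r cosθ − r²(cos2θ)/√u − r⁴ sin²2θ/(4u^{3/2}),  u = L² − r² sin²θ = 0.0565485 m².
Substituting r = 0.0781 m, L = 0.2405 m, θ = 152.6°: d²x/dθ² = +0.054091 m.
a = ω²·d²x/dθ² = (136.4)²·(+0.054091) = +1006.5 m/s²;  |a| = 1006.5 m/s².

1010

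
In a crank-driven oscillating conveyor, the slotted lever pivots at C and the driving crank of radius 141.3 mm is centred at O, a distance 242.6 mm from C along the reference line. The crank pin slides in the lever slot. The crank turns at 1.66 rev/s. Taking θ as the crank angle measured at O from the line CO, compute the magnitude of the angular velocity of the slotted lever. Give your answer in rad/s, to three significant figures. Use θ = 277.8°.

2.91

ω = 10.43 rad/s (from 1.66 rev/s).
Crank pin A relative to C: A = (d + r cosθ, r sinθ); lever angle φ = atan2(r sinθ, d + r cosθ).
Differentiating tanφ: φ̇ = rω(d cosθ + r)/(d² + r² + 2dr cosθ).
d² + r² + 2dr cosθ = |CA|² = 0.0881249 m²;  d cosθ + r = +0.17422 m.
|ω_lever| = |0.1413·10.43·+0.17422| / 0.0881249 = 2.9137 rad/s.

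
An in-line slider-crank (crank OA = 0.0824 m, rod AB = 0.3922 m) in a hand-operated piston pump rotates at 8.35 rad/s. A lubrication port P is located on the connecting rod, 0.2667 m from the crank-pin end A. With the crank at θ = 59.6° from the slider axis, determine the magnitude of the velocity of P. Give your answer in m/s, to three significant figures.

ω = 8.35 rad/s.  Crank-pin speed |V_A| = rω = 0.68804 m/s, perpendicular to OA.
Rod angle: sinφ = −(r/L) sinθ ⇒ φ = -10.440°; ω_rod = −rω cosθ/√(L²−r²sin²θ) = -0.90268 rad/s.
V_P = V_A + ω_rod × AP, with AP = 0.2667 m along the rod.
Components: V_Px = −rω sinθ − a·ω_rod·sinφ = -0.63707 m/s;  V_Py = rω cosθ + a·ω_rod·cosφ = +0.11141 m/s.
|V_P| = √(V_Px² + V_Py²) = 0.64674 m/s.

0.647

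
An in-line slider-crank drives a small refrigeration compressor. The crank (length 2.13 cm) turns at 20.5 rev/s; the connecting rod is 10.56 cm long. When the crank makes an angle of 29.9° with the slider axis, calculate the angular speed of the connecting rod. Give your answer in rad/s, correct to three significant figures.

22.6

ω = 128.8 rad/s (converted from 20.5 rev/s).
The rod makes angle φ with the slider axis where L sinφ = r sinθ; differentiating, L cosφ·φ̇ = r ω cosθ.
L cosφ = √(L² − r² sin²θ) = 0.10506 m.
|ω_rod| = r ω |cosθ| / √(L² − r² sin²θ) = 0.0213·128.8·0.86690/0.10506 = 22.637 rad/s.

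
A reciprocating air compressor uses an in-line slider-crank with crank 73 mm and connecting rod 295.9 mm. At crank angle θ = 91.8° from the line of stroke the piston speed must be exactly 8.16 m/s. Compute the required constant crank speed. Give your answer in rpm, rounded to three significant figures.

For an in-line slider-crank, |v_piston| = rω|sinθ|·[1 + r cosθ/√(L² − r² sin²θ)].
With r = 0.073 m, L = 0.2959 m, θ = 91.8°: the bracketed kinematic factor |dx/dθ| = 0.072381 m.
ω = v/|dx/dθ| = 8.16/0.072381 = 112.74 rad/s.
N = 60ω/(2π) = 1076.6 rpm.

1080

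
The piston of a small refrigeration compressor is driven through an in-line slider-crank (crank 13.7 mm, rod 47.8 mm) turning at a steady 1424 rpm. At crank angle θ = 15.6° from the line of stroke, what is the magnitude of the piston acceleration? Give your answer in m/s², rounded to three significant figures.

369

ω = 2π·1424/60 = 149.1 rad/s
x(θ) = r cosθ + √(L² − r² sin²θ); with ω constant, a = ω²·d²x/dθ².
d²x/dθ² = −r cosθ − r²(cos2θ)/√u − r⁴ sin²2θ/(4u^{3/2}),  u = L² − r² sin²θ = 0.00227127 m².
Substituting r = 0.0137 m, L = 0.0478 m, θ = 15.6°: d²x/dθ² = -0.016586 m.
a = ω²·d²x/dθ² = (149.1)²·(-0.016586) = -368.82 m/s²;  |a| = 368.82 m/s².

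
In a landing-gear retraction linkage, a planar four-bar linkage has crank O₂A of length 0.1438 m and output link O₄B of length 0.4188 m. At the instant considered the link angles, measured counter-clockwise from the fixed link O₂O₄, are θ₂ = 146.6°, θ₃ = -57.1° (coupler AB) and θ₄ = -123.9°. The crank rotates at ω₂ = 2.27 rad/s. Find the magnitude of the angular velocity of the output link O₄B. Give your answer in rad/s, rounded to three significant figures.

0.341

ω₂ = 2.27 rad/s
Differentiating the loop-closure r₂e^{iθ₂}+r₃e^{iθ₃}=r₁+r₄e^{iθ₄} gives r₂ω₂e^{iθ₂}+r₃ω₃e^{iθ₃}=r₄ω₄e^{iθ₄}.
Eliminating the other unknown: ω₄ = r₂ω₂ sin(θ₂−θ₃) / [r₄ sin(θ₄−θ₃)].
Numerator sine = -0.40195; denominator sine = -0.91914.
Result = 0.1438·2.27·(-0.40195) / (0.4188·(-0.91914)) = +0.34085 rad/s; magnitude 0.34085 rad/s.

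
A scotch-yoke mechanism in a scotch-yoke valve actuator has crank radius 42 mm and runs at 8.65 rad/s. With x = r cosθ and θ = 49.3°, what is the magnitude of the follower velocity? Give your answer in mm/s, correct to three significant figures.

275

ω = 8.65 rad/s
x = r cosθ ⇒ ẋ = −rω sinθ.
|v| = rω|sinθ| = 0.042·8.65·|sin 49.3°| = 0.27543 m/s = 275.43 mm/s.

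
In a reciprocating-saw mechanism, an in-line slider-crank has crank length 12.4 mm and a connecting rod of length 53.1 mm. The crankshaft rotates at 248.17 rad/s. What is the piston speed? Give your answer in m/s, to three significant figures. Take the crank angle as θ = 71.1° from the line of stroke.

ω = 248.2 rad/s
For an in-line slider-crank, x = r cosθ + √(L² − r² sin²θ), so v = −rω sinθ·[1 + r cosθ/√(L² − r² sin²θ)].
With r = 0.0124 m, L = 0.0531 m, θ = 71.1°: √(L² − r² sin²θ) = 0.051788 m.
v = −0.0124·248.2·0.94609·[1 + 0.0124·0.32392/0.051788] = -3.1372 m/s.
|v| = 3.1372 m/s.

3.14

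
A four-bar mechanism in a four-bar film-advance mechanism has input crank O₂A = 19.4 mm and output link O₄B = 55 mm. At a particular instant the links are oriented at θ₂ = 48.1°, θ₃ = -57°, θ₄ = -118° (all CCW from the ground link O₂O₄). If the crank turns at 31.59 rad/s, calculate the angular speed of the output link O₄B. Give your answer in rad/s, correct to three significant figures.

12.3

ω₂ = 31.59 rad/s
Differentiating the loop-closure r₂e^{iθ₂}+r₃e^{iθ₃}=r₁+r₄e^{iθ₄} gives r₂ω₂e^{iθ₂}+r₃ω₃e^{iθ₃}=r₄ω₄e^{iθ₄}.
Eliminating the other unknown: ω₄ = r₂ω₂ sin(θ₂−θ₃) / [r₄ sin(θ₄−θ₃)].
Numerator sine = +0.96547; denominator sine = -0.87462.
Result = 0.0194·31.59·(+0.96547) / (0.055·(-0.87462)) = -12.3 rad/s; magnitude 12.3 rad/s.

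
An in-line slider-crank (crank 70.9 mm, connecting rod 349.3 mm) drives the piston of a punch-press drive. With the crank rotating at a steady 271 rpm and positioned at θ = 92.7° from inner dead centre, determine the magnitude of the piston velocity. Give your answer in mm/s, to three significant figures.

1990

ω = 2π·271/60 = 28.38 rad/s
For an in-line slider-crank, x = r cosθ + √(L² − r² sin²θ), so v = −rω sinθ·[1 + r cosθ/√(L² − r² sin²θ)].
With r = 0.0709 m, L = 0.3493 m, θ = 92.7°: √(L² − r² sin²θ) = 0.34205 m.
v = −0.0709·28.38·0.99889·[1 + 0.0709·-0.04711/0.34205] = -1.9902 m/s.
|v| = 1.9902 m/s = 1990.2 mm/s.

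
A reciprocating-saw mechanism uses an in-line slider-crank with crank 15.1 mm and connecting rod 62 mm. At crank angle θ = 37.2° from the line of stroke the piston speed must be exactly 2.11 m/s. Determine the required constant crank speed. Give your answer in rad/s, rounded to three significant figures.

For an in-line slider-crank, |v_piston| = rω|sinθ|·[1 + r cosθ/√(L² − r² sin²θ)].
With r = 0.0151 m, L = 0.062 m, θ = 37.2°: the bracketed kinematic factor |dx/dθ| = 0.01092 m.
ω = v/|dx/dθ| = 2.11/0.01092 = 193.22 rad/s.

193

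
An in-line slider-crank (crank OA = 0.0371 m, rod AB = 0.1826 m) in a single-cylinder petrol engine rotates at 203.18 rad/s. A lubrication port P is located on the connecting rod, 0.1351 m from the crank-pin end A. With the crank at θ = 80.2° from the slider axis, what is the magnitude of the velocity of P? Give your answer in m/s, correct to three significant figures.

ω = 203.2 rad/s.  Crank-pin speed |V_A| = rω = 7.538 m/s, perpendicular to OA.
Rod angle: sinφ = −(r/L) sinθ ⇒ φ = -11.549°; ω_rod = −rω cosθ/√(L²−r²sin²θ) = -7.1717 rad/s.
V_P = V_A + ω_rod × AP, with AP = 0.1351 m along the rod.
Components: V_Px = −rω sinθ − a·ω_rod·sinφ = -7.622 m/s;  V_Py = rω cosθ + a·ω_rod·cosφ = +0.33376 m/s.
|V_P| = √(V_Px² + V_Py²) = 7.6293 m/s.

7.63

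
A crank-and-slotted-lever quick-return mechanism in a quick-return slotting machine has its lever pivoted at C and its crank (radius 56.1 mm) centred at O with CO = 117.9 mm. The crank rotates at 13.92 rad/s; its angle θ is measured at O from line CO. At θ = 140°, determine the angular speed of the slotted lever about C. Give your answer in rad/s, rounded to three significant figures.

3.86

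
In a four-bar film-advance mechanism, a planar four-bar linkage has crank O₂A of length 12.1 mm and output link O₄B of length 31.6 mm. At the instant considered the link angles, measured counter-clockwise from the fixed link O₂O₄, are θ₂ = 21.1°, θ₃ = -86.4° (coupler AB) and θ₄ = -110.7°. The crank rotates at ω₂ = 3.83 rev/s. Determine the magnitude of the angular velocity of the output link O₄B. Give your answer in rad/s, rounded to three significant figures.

21.4

ω₂ = 24.06 rad/s (from 3.83 rev/s).
Differentiating the loop-closure r₂e^{iθ₂}+r₃e^{iθ₃}=r₁+r₄e^{iθ₄} gives r₂ω₂e^{iθ₂}+r₃ω₃e^{iθ₃}=r₄ω₄e^{iθ₄}.
Eliminating the other unknown: ω₄ = r₂ω₂ sin(θ₂−θ₃) / [r₄ sin(θ₄−θ₃)].
Numerator sine = +0.95372; denominator sine = -0.41151.
Result = 0.0121·24.06·(+0.95372) / (0.0316·(-0.41151)) = -21.356 rad/s; magnitude 21.356 rad/s.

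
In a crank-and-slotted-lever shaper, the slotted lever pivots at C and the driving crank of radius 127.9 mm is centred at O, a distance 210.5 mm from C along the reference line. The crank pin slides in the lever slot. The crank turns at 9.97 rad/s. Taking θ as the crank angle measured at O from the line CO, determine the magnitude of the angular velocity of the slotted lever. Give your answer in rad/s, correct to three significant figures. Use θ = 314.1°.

ω = 9.97 rad/s
Crank pin A relative to C: A = (d + r cosθ, r sinθ); lever angle φ = atan2(r sinθ, d + r cosθ).
Differentiating tanφ: φ̇ = rω(d cosθ + r)/(d² + r² + 2dr cosθ).
d² + r² + 2dr cosθ = |CA|² = 0.0981407 m²;  d cosθ + r = +0.27439 m.
|ω_lever| = |0.1279·9.97·+0.27439| / 0.0981407 = 3.5652 rad/s.

3.57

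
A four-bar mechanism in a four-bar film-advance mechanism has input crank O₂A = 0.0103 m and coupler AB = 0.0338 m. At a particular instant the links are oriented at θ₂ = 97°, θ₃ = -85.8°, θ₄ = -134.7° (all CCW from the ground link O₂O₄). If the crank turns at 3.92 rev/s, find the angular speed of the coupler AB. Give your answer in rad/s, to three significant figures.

ω₂ = 24.63 rad/s (from 3.92 rev/s).
Differentiating the loop-closure r₂e^{iθ₂}+r₃e^{iθ₃}=r₁+r₄e^{iθ₄} gives r₂ω₂e^{iθ₂}+r₃ω₃e^{iθ₃}=r₄ω₄e^{iθ₄}.
Eliminating the other unknown: ω₃ = r₂ω₂ sin(θ₄−θ₂) / [r₃ sin(θ₃−θ₄)].
Numerator sine = +0.78478; denominator sine = +0.75356.
Result = 0.0103·24.63·(+0.78478) / (0.0338·(+0.75356)) = +7.8165 rad/s; magnitude 7.8165 rad/s.

7.82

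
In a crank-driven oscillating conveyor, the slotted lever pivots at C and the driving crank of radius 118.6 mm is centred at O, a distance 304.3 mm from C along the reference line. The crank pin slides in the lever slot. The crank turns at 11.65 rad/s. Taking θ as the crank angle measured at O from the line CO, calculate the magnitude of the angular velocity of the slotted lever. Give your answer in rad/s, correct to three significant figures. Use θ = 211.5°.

4.31

ω = 11.65 rad/s
Crank pin A relative to C: A = (d + r cosθ, r sinθ); lever angle φ = atan2(r sinθ, d + r cosθ).
Differentiating tanφ: φ̇ = rω(d cosθ + r)/(d² + r² + 2dr cosθ).
d² + r² + 2dr cosθ = |CA|² = 0.0451209 m²;  d cosθ + r = -0.14086 m.
|ω_lever| = |0.1186·11.65·-0.14086| / 0.0451209 = 4.3134 rad/s.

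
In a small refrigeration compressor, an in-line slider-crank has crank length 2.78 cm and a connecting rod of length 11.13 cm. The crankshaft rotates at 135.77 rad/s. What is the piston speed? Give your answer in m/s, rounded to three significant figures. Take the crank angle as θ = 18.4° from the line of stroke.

ω = 135.8 rad/s
For an in-line slider-crank, x = r cosθ + √(L² − r² sin²θ), so v = −rω sinθ·[1 + r cosθ/√(L² − r² sin²θ)].
With r = 0.0278 m, L = 0.1113 m, θ = 18.4°: √(L² − r² sin²θ) = 0.11095 m.
v = −0.0278·135.8·0.31565·[1 + 0.0278·0.94888/0.11095] = -1.4746 m/s.
|v| = 1.4746 m/s.

1.47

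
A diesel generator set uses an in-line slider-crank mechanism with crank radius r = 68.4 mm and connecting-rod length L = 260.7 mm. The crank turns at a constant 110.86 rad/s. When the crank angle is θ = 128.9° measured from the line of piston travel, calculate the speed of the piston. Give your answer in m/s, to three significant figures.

4.91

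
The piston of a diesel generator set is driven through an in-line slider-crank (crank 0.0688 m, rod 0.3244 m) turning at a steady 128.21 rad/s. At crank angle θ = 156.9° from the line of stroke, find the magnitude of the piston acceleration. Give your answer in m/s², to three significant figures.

ω = 128.2 rad/s
x(θ) = r cosθ + √(L² − r² sin²θ); with ω constant, a = ω²·d²x/dθ².
d²x/dθ² = −r cosθ − r²(cos2θ)/√u − r⁴ sin²2θ/(4u^{3/2}),  u = L² − r² sin²θ = 0.104507 m².
Substituting r = 0.0688 m, L = 0.3244 m, θ = 156.9°: d²x/dθ² = +0.053063 m.
a = ω²·d²x/dθ² = (128.2)²·(+0.053063) = +872.24 m/s²;  |a| = 872.24 m/s².

872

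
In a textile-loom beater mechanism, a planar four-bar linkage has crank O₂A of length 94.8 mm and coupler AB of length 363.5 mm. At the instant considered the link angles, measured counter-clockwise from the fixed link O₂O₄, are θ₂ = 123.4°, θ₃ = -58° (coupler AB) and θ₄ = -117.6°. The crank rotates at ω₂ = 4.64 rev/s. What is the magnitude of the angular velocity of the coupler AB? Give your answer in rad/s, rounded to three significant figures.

7.71

ω₂ = 29.15 rad/s (from 4.64 rev/s).
Differentiating the loop-closure r₂e^{iθ₂}+r₃e^{iθ₃}=r₁+r₄e^{iθ₄} gives r₂ω₂e^{iθ₂}+r₃ω₃e^{iθ₃}=r₄ω₄e^{iθ₄}.
Eliminating the other unknown: ω₃ = r₂ω₂ sin(θ₄−θ₂) / [r₃ sin(θ₃−θ₄)].
Numerator sine = +0.87462; denominator sine = +0.86251.
Result = 0.0948·29.15·(+0.87462) / (0.3635·(+0.86251)) = +7.71 rad/s; magnitude 7.71 rad/s.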